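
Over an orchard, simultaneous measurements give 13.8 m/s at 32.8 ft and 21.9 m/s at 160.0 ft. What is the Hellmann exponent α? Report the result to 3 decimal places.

α ≈ 0.291

Power law: V₂/V₁ = (z₂/z₁)^α ⇒ α = ln(V₂/V₁) / ln(z₂/z₁)
α = ln(21.9/13.8) / ln(160.0/32.8) = ln(1.5870) / ln(4.8780)
  = 0.46182 / 1.58475 = 0.29141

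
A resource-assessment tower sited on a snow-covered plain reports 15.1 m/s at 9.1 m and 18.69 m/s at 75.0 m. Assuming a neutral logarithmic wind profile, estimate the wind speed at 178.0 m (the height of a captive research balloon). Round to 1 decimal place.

20.2 m/s

Log law: V ∝ ln(z/z₀). From the pair, with r = V₁/V₂ = 0.80792,
ln z₀ = (ln z₁ − r·ln z₂)/(1 − r) = (2.2083 − 0.80792×4.3175)/0.19208 = -6.6633 → z₀ = 0.001277 m
V₃ = V₁ · ln(z₃/z₀)/ln(z₁/z₀) = 15.1 × 11.8451/8.8716 = 20.1611 m/s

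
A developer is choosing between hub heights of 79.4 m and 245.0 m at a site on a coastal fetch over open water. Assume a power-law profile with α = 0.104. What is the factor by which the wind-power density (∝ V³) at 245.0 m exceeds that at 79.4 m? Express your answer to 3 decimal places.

1.421

Speed ratio: V_B/V_A = (z_B/z_A)^α = (245.0/79.4)^0.104 = (3.0856)^0.104 = 1.12433
Power-density ratio: P_B/P_A = (V_B/V_A)³ = (1.12433)³ = 1.42127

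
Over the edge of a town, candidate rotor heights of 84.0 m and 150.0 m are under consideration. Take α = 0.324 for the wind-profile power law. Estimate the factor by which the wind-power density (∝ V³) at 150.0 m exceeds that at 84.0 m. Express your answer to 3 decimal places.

Speed ratio: V_B/V_A = (z_B/z_A)^α = (150.0/84.0)^0.324 = (1.7857)^0.324 = 1.20667
Power-density ratio: P_B/P_A = (V_B/V_A)³ = (1.20667)³ = 1.75696

1.757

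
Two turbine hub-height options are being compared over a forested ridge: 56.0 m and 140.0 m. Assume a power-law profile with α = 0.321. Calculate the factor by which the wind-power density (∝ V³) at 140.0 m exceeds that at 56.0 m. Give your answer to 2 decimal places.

2.42

Speed ratio: V_B/V_A = (z_B/z_A)^α = (140.0/56.0)^0.321 = (2.5000)^0.321 = 1.34196
Power-density ratio: P_B/P_A = (V_B/V_A)³ = (1.34196)³ = 2.41666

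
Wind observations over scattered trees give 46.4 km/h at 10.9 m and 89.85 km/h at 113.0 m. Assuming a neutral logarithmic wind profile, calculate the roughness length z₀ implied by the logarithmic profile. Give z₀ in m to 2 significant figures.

Log law: V(z) ∝ ln(z/z₀). With r = V₁/V₂ = 46.4/89.85 = 0.51642,
r · ln(z₂/z₀) = ln(z₁/z₀) ⇒ ln z₀ = (ln z₁ − r·ln z₂)/(1 − r)
ln z₀ = (2.38876 − 0.51642×4.72739) / 0.48358 = -0.1086
z₀ = exp(-0.1086) = 0.8971 m

z₀ ≈ 0.90 m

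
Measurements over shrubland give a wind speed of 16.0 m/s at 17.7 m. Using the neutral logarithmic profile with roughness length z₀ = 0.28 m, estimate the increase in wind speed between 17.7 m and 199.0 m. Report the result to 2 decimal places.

9.34 m/s

Log law: V₂ = V₁ · ln(z₂/z₀)/ln(z₁/z₀) = 16.0 × 6.5663/4.1465 = 25.3369 m/s
ΔV = 25.3369 − 16.0 = 9.3369 m/s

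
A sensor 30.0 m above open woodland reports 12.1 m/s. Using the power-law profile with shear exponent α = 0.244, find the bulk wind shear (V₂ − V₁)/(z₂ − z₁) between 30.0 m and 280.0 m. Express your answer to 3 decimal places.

0.035 m/s/m

Power law: V₂ = V₁ · (z₂/z₁)^α = 12.1 × (9.3333)^0.244 = 20.8677 m/s
ΔV/Δz = (20.8677 − 12.1)/(280.0 − 30.0) = 8.7677/250.0000 = 0.03507 m/s/m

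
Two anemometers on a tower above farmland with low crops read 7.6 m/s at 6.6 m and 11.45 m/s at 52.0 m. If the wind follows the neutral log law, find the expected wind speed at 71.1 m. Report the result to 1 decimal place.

12.0 m/s

Log law: V ∝ ln(z/z₀). From the pair, with r = V₁/V₂ = 0.66376,
ln z₀ = (ln z₁ − r·ln z₂)/(1 − r) = (1.8871 − 0.66376×3.9512)/0.33624 = -2.1877 → z₀ = 0.1122 m
V₃ = V₁ · ln(z₃/z₀)/ln(z₁/z₀) = 7.6 × 6.4518/4.0747 = 12.0335 m/s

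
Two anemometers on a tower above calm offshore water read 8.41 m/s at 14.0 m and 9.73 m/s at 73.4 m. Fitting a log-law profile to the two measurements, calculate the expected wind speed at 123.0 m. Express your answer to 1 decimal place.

10.1 m/s

Log law: V ∝ ln(z/z₀). From the pair, with r = V₁/V₂ = 0.86434,
ln z₀ = (ln z₁ − r·ln z₂)/(1 − r) = (2.6391 − 0.86434×4.2959)/0.13566 = -7.9172 → z₀ = 0.0003644 m
V₃ = V₁ · ln(z₃/z₀)/ln(z₁/z₀) = 8.41 × 12.7294/10.5562 = 10.1413 m/s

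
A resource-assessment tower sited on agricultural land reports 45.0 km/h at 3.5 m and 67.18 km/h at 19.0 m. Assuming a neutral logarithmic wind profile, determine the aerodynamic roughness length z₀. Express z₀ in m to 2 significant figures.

z₀ ≈ 0.11 m

Log law: V(z) ∝ ln(z/z₀). With r = V₁/V₂ = 45.0/67.18 = 0.66984,
r · ln(z₂/z₀) = ln(z₁/z₀) ⇒ ln z₀ = (ln z₁ − r·ln z₂)/(1 − r)
ln z₀ = (1.25276 − 0.66984×2.94444) / 0.33016 = -2.1794
z₀ = exp(-2.1794) = 0.1131 m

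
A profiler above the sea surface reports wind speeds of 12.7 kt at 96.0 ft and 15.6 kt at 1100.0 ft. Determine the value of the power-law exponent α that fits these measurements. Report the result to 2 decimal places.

α ≈ 0.08

Power law: V₂/V₁ = (z₂/z₁)^α ⇒ α = ln(V₂/V₁) / ln(z₂/z₁)
α = ln(15.6/12.7) / ln(1100.0/96.0) = ln(1.2283) / ln(11.4583)
  = 0.20567 / 2.43872 = 0.08433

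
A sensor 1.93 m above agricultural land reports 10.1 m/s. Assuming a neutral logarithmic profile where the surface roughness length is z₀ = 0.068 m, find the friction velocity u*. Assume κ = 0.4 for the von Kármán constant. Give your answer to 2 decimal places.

Log law: V(z) = (u*/κ) · ln(z/z₀) ⇒ u* = κ · V / ln(z/z₀)
u* = 0.4 × 10.1 / ln(1.93/0.068) = 0.4 × 10.1 / 3.3458
   = 4.0400 / 3.3458 = 1.2075 m/s

u* ≈ 1.21 m/s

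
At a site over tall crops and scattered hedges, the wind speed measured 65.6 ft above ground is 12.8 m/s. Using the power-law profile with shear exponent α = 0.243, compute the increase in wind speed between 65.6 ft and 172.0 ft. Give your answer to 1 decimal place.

Power law: V₂ = V₁ · (z₂/z₁)^α = 12.8 × (2.6220)^0.243 = 16.1784 m/s
ΔV = 16.1784 − 12.8 = 3.3784 m/s

3.4 m/s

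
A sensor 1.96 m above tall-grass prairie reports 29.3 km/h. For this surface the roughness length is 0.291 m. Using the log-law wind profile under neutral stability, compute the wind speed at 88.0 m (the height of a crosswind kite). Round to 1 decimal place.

Log law: V(z) ∝ ln(z/z₀), so V₂/V₁ = ln(z₂/z₀) / ln(z₁/z₀).
ln(88.0/0.291) = 5.7118, ln(1.96/0.291) = 1.9074
V₂ = 29.3 × 5.7118/1.9074 = 29.3 × 2.9946 = 87.7408 km/h

87.7 km/h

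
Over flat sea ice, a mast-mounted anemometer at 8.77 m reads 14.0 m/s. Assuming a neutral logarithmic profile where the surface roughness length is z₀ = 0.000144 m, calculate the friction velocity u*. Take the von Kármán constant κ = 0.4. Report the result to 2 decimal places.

u* ≈ 0.51 m/s

Log law: V(z) = (u*/κ) · ln(z/z₀) ⇒ u* = κ · V / ln(z/z₀)
u* = 0.4 × 14.0 / ln(8.77/0.000144) = 0.4 × 14.0 / 11.0170
   = 5.6000 / 11.0170 = 0.5083 m/s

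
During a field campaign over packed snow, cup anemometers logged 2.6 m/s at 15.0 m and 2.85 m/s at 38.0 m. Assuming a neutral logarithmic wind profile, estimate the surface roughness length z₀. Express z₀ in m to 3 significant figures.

Log law: V(z) ∝ ln(z/z₀). With r = V₁/V₂ = 2.6/2.85 = 0.91228,
r · ln(z₂/z₀) = ln(z₁/z₀) ⇒ ln z₀ = (ln z₁ − r·ln z₂)/(1 − r)
ln z₀ = (2.70805 − 0.91228×3.63759) / 0.08772 = -6.9591
z₀ = exp(-6.9591) = 0.0009499 m

z₀ ≈ 0.000950 m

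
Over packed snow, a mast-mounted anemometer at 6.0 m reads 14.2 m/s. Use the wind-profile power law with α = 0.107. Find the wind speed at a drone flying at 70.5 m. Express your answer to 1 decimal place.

Power-law profile: V₂ = V₁ · (z₂/z₁)^α
V₂ = 14.2 × (70.5/6.0)^0.107 = 14.2 × (11.7500)^0.107
    = 14.2 × 1.3016 = 18.4834 m/s

18.5 m/s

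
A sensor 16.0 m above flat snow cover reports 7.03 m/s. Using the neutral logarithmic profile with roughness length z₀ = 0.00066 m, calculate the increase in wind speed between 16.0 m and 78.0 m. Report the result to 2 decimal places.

1.10 m/s

Log law: V₂ = V₁ · ln(z₂/z₀)/ln(z₁/z₀) = 7.03 × 11.6800/10.0959 = 8.1331 m/s
ΔV = 8.1331 − 7.03 = 1.1031 m/s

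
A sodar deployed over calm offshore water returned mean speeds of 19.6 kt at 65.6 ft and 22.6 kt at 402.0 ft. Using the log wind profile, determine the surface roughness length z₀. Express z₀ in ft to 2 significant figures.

Log law: V(z) ∝ ln(z/z₀). With r = V₁/V₂ = 19.6/22.6 = 0.86726,
r · ln(z₂/z₀) = ln(z₁/z₀) ⇒ ln z₀ = (ln z₁ − r·ln z₂)/(1 − r)
ln z₀ = (4.18358 − 0.86726×5.99645) / 0.13274 = -7.6606
z₀ = exp(-7.6606) = 0.0004710 ft

z₀ ≈ 0.00047 ft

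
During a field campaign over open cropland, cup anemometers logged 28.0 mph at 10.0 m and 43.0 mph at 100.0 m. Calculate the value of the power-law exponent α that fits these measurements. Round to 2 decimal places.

α ≈ 0.19

Power law: V₂/V₁ = (z₂/z₁)^α ⇒ α = ln(V₂/V₁) / ln(z₂/z₁)
α = ln(43.0/28.0) / ln(100.0/10.0) = ln(1.5357) / ln(10.0000)
  = 0.42900 / 2.30259 = 0.18631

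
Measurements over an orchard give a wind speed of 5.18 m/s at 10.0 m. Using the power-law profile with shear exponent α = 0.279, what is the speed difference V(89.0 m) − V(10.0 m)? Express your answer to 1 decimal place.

Power law: V₂ = V₁ · (z₂/z₁)^α = 5.18 × (8.9000)^0.279 = 9.5326 m/s
ΔV = 9.5326 − 5.18 = 4.3526 m/s

4.4 m/s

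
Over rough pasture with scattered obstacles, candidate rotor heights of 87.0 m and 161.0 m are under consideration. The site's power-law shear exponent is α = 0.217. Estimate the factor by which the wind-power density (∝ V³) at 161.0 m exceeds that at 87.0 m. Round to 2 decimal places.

1.49

Speed ratio: V_B/V_A = (z_B/z_A)^α = (161.0/87.0)^0.217 = (1.8506)^0.217 = 1.14289
Power-density ratio: P_B/P_A = (V_B/V_A)³ = (1.14289)³ = 1.49285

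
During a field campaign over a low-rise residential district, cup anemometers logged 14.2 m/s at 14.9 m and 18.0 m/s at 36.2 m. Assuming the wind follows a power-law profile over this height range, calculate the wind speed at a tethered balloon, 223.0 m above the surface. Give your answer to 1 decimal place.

First find α: α = ln(V₂/V₁)/ln(z₂/z₁) = ln(18.0/14.2)/ln(36.2/14.9) = 0.23713/0.88770 = 0.2671
Extrapolate from 36.2 m to 223.0 m: V₃ = 18.0 × (223.0/36.2)^0.2671 = 18.0 × 1.6253 = 29.2548 m/s

29.3 m/s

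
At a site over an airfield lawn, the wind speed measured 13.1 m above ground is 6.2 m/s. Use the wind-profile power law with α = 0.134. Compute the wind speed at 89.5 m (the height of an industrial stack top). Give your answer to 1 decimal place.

8.0 m/s

Power-law profile: V₂ = V₁ · (z₂/z₁)^α
V₂ = 6.2 × (89.5/13.1)^0.134 = 6.2 × (6.8321)^0.134
    = 6.2 × 1.2937 = 8.0209 m/s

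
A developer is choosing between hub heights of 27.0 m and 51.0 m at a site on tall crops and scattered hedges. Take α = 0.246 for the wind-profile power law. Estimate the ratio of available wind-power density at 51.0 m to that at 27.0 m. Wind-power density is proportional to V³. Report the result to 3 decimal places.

1.599

Speed ratio: V_B/V_A = (z_B/z_A)^α = (51.0/27.0)^0.246 = (1.8889)^0.246 = 1.16936
Power-density ratio: P_B/P_A = (V_B/V_A)³ = (1.16936)³ = 1.59897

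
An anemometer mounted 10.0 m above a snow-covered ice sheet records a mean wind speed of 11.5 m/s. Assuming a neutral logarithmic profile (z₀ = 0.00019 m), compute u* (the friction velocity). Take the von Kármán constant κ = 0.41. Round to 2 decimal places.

u* ≈ 0.43 m/s

Log law: V(z) = (u*/κ) · ln(z/z₀) ⇒ u* = κ · V / ln(z/z₀)
u* = 0.41 × 11.5 / ln(10.0/0.00019) = 0.41 × 11.5 / 10.8711
   = 4.7150 / 10.8711 = 0.4337 m/s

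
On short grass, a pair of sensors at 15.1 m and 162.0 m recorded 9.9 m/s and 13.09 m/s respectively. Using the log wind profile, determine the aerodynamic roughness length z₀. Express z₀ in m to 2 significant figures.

z₀ ≈ 0.0096 m

Log law: V(z) ∝ ln(z/z₀). With r = V₁/V₂ = 9.9/13.09 = 0.75630,
r · ln(z₂/z₀) = ln(z₁/z₀) ⇒ ln z₀ = (ln z₁ − r·ln z₂)/(1 − r)
ln z₀ = (2.71469 − 0.75630×5.08760) / 0.24370 = -4.6495
z₀ = exp(-4.6495) = 0.009567 m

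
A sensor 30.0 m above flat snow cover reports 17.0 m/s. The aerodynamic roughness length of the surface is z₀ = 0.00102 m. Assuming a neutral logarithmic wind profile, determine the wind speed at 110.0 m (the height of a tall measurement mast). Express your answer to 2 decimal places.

19.15 m/s

Log law: V(z) ∝ ln(z/z₀), so V₂/V₁ = ln(z₂/z₀) / ln(z₁/z₀).
ln(110.0/0.00102) = 11.5884, ln(30.0/0.00102) = 10.2892
V₂ = 17.0 × 11.5884/10.2892 = 17.0 × 1.1263 = 19.1467 m/s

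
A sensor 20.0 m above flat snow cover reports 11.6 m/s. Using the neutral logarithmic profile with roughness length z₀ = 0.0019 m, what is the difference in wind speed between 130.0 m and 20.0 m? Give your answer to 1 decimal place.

2.3 m/s

Log law: V₂ = V₁ · ln(z₂/z₀)/ln(z₁/z₀) = 11.6 × 11.1334/9.2616 = 13.9444 m/s
ΔV = 13.9444 − 11.6 = 2.3444 m/s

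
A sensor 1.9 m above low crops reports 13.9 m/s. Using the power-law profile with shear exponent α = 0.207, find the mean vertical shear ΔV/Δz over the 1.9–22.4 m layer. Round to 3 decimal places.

0.452 m/s/m

Power law: V₂ = V₁ · (z₂/z₁)^α = 13.9 × (11.7895)^0.207 = 23.1640 m/s
ΔV/Δz = (23.1640 − 13.9)/(22.4 − 1.9) = 9.2640/20.5000 = 0.45190 m/s/m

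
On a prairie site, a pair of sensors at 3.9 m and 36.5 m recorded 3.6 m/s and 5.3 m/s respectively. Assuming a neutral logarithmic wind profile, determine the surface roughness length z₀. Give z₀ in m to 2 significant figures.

z₀ ≈ 0.034 m

Log law: V(z) ∝ ln(z/z₀). With r = V₁/V₂ = 3.6/5.3 = 0.67925,
r · ln(z₂/z₀) = ln(z₁/z₀) ⇒ ln z₀ = (ln z₁ − r·ln z₂)/(1 − r)
ln z₀ = (1.36098 − 0.67925×3.59731) / 0.32075 = -3.3748
z₀ = exp(-3.3748) = 0.03423 m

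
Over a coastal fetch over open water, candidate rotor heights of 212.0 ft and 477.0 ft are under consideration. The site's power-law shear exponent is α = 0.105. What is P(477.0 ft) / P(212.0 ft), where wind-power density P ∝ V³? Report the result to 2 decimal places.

1.29

Speed ratio: V_B/V_A = (z_B/z_A)^α = (477.0/212.0)^0.105 = (2.2500)^0.105 = 1.08888
Power-density ratio: P_B/P_A = (V_B/V_A)³ = (1.08888)³ = 1.29103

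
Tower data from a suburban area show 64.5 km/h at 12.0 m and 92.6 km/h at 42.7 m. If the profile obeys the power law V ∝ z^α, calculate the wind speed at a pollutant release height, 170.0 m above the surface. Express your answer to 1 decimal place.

137.3 km/h

First find α: α = ln(V₂/V₁)/ln(z₂/z₁) = ln(92.6/64.5)/ln(42.7/12.0) = 0.36162/1.26929 = 0.2849
Extrapolate from 42.7 m to 170.0 m: V₃ = 92.6 × (170.0/42.7)^0.2849 = 92.6 × 1.4823 = 137.2645 km/h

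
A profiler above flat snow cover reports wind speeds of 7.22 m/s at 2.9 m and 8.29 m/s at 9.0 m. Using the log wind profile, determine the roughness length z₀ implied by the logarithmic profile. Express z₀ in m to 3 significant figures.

Log law: V(z) ∝ ln(z/z₀). With r = V₁/V₂ = 7.22/8.29 = 0.87093,
r · ln(z₂/z₀) = ln(z₁/z₀) ⇒ ln z₀ = (ln z₁ − r·ln z₂)/(1 − r)
ln z₀ = (1.06471 − 0.87093×2.19722) / 0.12907 = -6.5771
z₀ = exp(-6.5771) = 0.001392 m

z₀ ≈ 0.00139 m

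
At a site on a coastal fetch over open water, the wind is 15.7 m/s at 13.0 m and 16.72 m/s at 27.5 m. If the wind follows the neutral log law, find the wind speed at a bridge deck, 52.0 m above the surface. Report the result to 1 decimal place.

17.6 m/s

Log law: V ∝ ln(z/z₀). From the pair, with r = V₁/V₂ = 0.93900,
ln z₀ = (ln z₁ − r·ln z₂)/(1 − r) = (2.5649 − 0.93900×3.3142)/0.06100 = -8.9674 → z₀ = 0.0001275 m
V₃ = V₁ · ln(z₃/z₀)/ln(z₁/z₀) = 15.7 × 12.9187/11.5324 = 17.5873 m/s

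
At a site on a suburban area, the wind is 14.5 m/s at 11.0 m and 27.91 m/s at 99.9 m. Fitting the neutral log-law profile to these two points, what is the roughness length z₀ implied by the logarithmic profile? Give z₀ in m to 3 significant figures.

Log law: V(z) ∝ ln(z/z₀). With r = V₁/V₂ = 14.5/27.91 = 0.51953,
r · ln(z₂/z₀) = ln(z₁/z₀) ⇒ ln z₀ = (ln z₁ − r·ln z₂)/(1 − r)
ln z₀ = (2.39790 − 0.51953×4.60417) / 0.48047 = 0.0123
z₀ = exp(0.0123) = 1.012 m

z₀ ≈ 1.01 m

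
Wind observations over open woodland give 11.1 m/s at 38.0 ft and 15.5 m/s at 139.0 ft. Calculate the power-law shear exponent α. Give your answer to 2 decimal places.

α ≈ 0.26

Power law: V₂/V₁ = (z₂/z₁)^α ⇒ α = ln(V₂/V₁) / ln(z₂/z₁)
α = ln(15.5/11.1) / ln(139.0/38.0) = ln(1.3964) / ln(3.6579)
  = 0.33389 / 1.29689 = 0.25746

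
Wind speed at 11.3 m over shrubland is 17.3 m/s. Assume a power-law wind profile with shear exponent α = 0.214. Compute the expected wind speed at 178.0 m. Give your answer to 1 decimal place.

31.2 m/s

Power-law profile: V₂ = V₁ · (z₂/z₁)^α
V₂ = 17.3 × (178.0/11.3)^0.214 = 17.3 × (15.7522)^0.214
    = 17.3 × 1.8040 = 31.2088 m/s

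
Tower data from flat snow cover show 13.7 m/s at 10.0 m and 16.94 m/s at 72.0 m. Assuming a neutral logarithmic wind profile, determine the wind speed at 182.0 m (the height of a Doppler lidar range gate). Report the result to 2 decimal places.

18.46 m/s

Log law: V ∝ ln(z/z₀). From the pair, with r = V₁/V₂ = 0.80874,
ln z₀ = (ln z₁ − r·ln z₂)/(1 − r) = (2.3026 − 0.80874×4.2767)/0.19126 = -6.0446 → z₀ = 0.002371 m
V₃ = V₁ · ln(z₃/z₀)/ln(z₁/z₀) = 13.7 × 11.2486/8.3472 = 18.4620 m/s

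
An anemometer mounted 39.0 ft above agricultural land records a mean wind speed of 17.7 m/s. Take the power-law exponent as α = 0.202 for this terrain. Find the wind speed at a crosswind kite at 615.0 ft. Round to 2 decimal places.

Power-law profile: V₂ = V₁ · (z₂/z₁)^α
V₂ = 17.7 × (615.0/39.0)^0.202 = 17.7 × (15.7692)^0.202
    = 17.7 × 1.7457 = 30.8980 m/s

30.90 m/s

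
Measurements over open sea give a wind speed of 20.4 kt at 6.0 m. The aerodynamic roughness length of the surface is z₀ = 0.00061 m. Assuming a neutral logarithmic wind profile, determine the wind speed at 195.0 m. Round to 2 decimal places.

Log law: V(z) ∝ ln(z/z₀), so V₂/V₁ = ln(z₂/z₀) / ln(z₁/z₀).
ln(195.0/0.00061) = 12.6751, ln(6.0/0.00061) = 9.1938
V₂ = 20.4 × 12.6751/9.1938 = 20.4 × 1.3787 = 28.1245 kt

28.12 kt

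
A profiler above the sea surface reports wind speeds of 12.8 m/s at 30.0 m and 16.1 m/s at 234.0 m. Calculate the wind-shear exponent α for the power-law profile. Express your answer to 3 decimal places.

Power law: V₂/V₁ = (z₂/z₁)^α ⇒ α = ln(V₂/V₁) / ln(z₂/z₁)
α = ln(16.1/12.8) / ln(234.0/30.0) = ln(1.2578) / ln(7.8000)
  = 0.22937 / 2.05412 = 0.11167

α ≈ 0.112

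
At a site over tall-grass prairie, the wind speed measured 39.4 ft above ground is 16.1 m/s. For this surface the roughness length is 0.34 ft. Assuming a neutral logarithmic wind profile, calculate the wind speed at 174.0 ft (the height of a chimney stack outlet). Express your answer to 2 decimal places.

21.13 m/s

Log law: V(z) ∝ ln(z/z₀), so V₂/V₁ = ln(z₂/z₀) / ln(z₁/z₀).
ln(174.0/0.34) = 6.2379, ln(39.4/0.34) = 4.7526
V₂ = 16.1 × 6.2379/4.7526 = 16.1 × 1.3125 = 21.1316 m/s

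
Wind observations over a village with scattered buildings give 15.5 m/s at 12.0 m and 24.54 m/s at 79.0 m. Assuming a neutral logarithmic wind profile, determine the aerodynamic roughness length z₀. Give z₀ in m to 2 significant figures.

z₀ ≈ 0.47 m

Log law: V(z) ∝ ln(z/z₀). With r = V₁/V₂ = 15.5/24.54 = 0.63162,
r · ln(z₂/z₀) = ln(z₁/z₀) ⇒ ln z₀ = (ln z₁ − r·ln z₂)/(1 − r)
ln z₀ = (2.48491 − 0.63162×4.36945) / 0.36838 = -0.7463
z₀ = exp(-0.7463) = 0.4741 m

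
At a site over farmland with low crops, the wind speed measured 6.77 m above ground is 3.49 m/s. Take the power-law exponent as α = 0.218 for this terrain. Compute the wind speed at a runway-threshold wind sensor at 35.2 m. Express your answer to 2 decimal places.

5.00 m/s

Power-law profile: V₂ = V₁ · (z₂/z₁)^α
V₂ = 3.49 × (35.2/6.77)^0.218 = 3.49 × (5.1994)^0.218
    = 3.49 × 1.4324 = 4.9992 m/s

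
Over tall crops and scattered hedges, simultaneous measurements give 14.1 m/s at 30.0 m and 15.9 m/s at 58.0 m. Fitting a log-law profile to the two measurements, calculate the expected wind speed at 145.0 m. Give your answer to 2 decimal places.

Log law: V ∝ ln(z/z₀). From the pair, with r = V₁/V₂ = 0.88679,
ln z₀ = (ln z₁ − r·ln z₂)/(1 − r) = (3.4012 − 0.88679×4.0604)/0.11321 = -1.7629 → z₀ = 0.1715 m
V₃ = V₁ · ln(z₃/z₀)/ln(z₁/z₀) = 14.1 × 6.7396/5.1641 = 18.4018 m/s

18.40 m/s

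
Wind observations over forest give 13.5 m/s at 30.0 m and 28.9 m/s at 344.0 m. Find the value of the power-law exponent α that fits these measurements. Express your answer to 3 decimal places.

α ≈ 0.312

Power law: V₂/V₁ = (z₂/z₁)^α ⇒ α = ln(V₂/V₁) / ln(z₂/z₁)
α = ln(28.9/13.5) / ln(344.0/30.0) = ln(2.1407) / ln(11.4667)
  = 0.76115 / 2.43944 = 0.31202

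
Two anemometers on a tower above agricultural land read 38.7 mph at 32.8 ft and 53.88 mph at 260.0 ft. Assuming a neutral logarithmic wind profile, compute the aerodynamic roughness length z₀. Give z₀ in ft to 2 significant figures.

Log law: V(z) ∝ ln(z/z₀). With r = V₁/V₂ = 38.7/53.88 = 0.71826,
r · ln(z₂/z₀) = ln(z₁/z₀) ⇒ ln z₀ = (ln z₁ − r·ln z₂)/(1 − r)
ln z₀ = (3.49043 − 0.71826×5.56068) / 0.28174 = -1.7875
z₀ = exp(-1.7875) = 0.1674 ft

z₀ ≈ 0.17 ft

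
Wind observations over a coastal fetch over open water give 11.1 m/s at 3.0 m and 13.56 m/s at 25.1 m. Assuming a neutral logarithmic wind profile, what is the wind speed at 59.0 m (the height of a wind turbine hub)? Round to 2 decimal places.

Log law: V ∝ ln(z/z₀). From the pair, with r = V₁/V₂ = 0.81858,
ln z₀ = (ln z₁ − r·ln z₂)/(1 − r) = (1.0986 − 0.81858×3.2229)/0.18142 = -8.4864 → z₀ = 0.0002062 m
V₃ = V₁ · ln(z₃/z₀)/ln(z₁/z₀) = 11.1 × 12.5640/9.5851 = 14.5498 m/s

14.55 m/s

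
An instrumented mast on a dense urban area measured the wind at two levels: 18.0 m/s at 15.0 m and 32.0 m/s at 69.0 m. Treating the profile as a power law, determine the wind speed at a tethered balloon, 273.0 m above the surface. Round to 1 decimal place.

53.7 m/s

First find α: α = ln(V₂/V₁)/ln(z₂/z₁) = ln(32.0/18.0)/ln(69.0/15.0) = 0.57536/1.52606 = 0.3770
Extrapolate from 69.0 m to 273.0 m: V₃ = 32.0 × (273.0/69.0)^0.3770 = 32.0 × 1.6796 = 53.7469 m/s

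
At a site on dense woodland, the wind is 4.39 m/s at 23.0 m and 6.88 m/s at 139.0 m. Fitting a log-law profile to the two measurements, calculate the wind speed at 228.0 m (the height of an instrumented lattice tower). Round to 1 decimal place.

7.6 m/s

Log law: V ∝ ln(z/z₀). From the pair, with r = V₁/V₂ = 0.63808,
ln z₀ = (ln z₁ − r·ln z₂)/(1 − r) = (3.1355 − 0.63808×4.9345)/0.36192 = -0.0362 → z₀ = 0.9644 m
V₃ = V₁ · ln(z₃/z₀)/ln(z₁/z₀) = 4.39 × 5.4655/3.1717 = 7.5650 m/s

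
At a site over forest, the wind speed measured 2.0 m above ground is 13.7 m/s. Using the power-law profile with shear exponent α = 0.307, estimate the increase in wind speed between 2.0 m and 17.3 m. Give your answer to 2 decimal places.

12.87 m/s

Power law: V₂ = V₁ · (z₂/z₁)^α = 13.7 × (8.6500)^0.307 = 26.5696 m/s
ΔV = 26.5696 − 13.7 = 12.8696 m/s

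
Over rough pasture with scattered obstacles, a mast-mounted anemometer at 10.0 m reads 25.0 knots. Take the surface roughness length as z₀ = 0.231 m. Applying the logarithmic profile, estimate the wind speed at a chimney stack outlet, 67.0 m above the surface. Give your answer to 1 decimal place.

Log law: V(z) ∝ ln(z/z₀), so V₂/V₁ = ln(z₂/z₀) / ln(z₁/z₀).
ln(67.0/0.231) = 5.6700, ln(10.0/0.231) = 3.7679
V₂ = 25.0 × 5.6700/3.7679 = 25.0 × 1.5048 = 37.6204 knots

37.6 knots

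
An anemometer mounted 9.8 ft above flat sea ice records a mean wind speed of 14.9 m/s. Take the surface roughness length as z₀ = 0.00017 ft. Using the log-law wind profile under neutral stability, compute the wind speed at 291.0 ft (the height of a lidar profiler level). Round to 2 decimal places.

19.51 m/s

Log law: V(z) ∝ ln(z/z₀), so V₂/V₁ = ln(z₂/z₀) / ln(z₁/z₀).
ln(291.0/0.00017) = 14.3530, ln(9.8/0.00017) = 10.9621
V₂ = 14.9 × 14.3530/10.9621 = 14.9 × 1.3093 = 19.5091 m/s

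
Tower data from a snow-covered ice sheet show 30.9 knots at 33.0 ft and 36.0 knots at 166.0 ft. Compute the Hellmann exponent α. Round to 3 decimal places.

α ≈ 0.095

Power law: V₂/V₁ = (z₂/z₁)^α ⇒ α = ln(V₂/V₁) / ln(z₂/z₁)
α = ln(36.0/30.9) / ln(166.0/33.0) = ln(1.1650) / ln(5.0303)
  = 0.15276 / 1.61548 = 0.09456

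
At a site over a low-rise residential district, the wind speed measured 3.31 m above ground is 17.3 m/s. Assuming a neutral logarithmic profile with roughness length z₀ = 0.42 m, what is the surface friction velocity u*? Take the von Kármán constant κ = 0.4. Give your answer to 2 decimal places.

Log law: V(z) = (u*/κ) · ln(z/z₀) ⇒ u* = κ · V / ln(z/z₀)
u* = 0.4 × 17.3 / ln(3.31/0.42) = 0.4 × 17.3 / 2.0644
   = 6.9200 / 2.0644 = 3.3520 m/s

u* ≈ 3.35 m/s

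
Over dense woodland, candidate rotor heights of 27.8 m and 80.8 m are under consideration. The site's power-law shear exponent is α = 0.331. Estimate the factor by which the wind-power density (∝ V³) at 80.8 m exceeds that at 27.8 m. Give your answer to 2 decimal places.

2.88

Speed ratio: V_B/V_A = (z_B/z_A)^α = (80.8/27.8)^0.331 = (2.9065)^0.331 = 1.42356
Power-density ratio: P_B/P_A = (V_B/V_A)³ = (1.42356)³ = 2.88485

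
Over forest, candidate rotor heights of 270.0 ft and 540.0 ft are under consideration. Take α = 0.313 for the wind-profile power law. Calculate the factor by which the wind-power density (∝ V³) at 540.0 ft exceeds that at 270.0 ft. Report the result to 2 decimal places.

1.92

Speed ratio: V_B/V_A = (z_B/z_A)^α = (540.0/270.0)^0.313 = (2.0000)^0.313 = 1.24229
Power-density ratio: P_B/P_A = (V_B/V_A)³ = (1.24229)³ = 1.91720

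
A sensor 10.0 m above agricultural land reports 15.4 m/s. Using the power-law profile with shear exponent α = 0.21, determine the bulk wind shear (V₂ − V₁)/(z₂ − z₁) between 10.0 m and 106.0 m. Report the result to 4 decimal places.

Power law: V₂ = V₁ · (z₂/z₁)^α = 15.4 × (10.6000)^0.21 = 25.2834 m/s
ΔV/Δz = (25.2834 − 15.4)/(106.0 − 10.0) = 9.8834/96.0000 = 0.10295 m/s/m

0.1030 m/s/m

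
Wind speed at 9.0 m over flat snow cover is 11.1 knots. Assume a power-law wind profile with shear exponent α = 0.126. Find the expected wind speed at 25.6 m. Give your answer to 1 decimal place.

Power-law profile: V₂ = V₁ · (z₂/z₁)^α
V₂ = 11.1 × (25.6/9.0)^0.126 = 11.1 × (2.8444)^0.126
    = 11.1 × 1.1408 = 12.6627 knots

12.7 knots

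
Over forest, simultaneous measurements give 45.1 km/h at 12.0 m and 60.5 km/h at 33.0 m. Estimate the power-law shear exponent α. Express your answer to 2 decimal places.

Power law: V₂/V₁ = (z₂/z₁)^α ⇒ α = ln(V₂/V₁) / ln(z₂/z₁)
α = ln(60.5/45.1) / ln(33.0/12.0) = ln(1.3415) / ln(2.7500)
  = 0.29376 / 1.01160 = 0.29039

α ≈ 0.29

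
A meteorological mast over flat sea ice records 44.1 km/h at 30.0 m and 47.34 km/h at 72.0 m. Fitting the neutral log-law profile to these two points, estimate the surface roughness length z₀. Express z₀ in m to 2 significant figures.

Log law: V(z) ∝ ln(z/z₀). With r = V₁/V₂ = 44.1/47.34 = 0.93156,
r · ln(z₂/z₀) = ln(z₁/z₀) ⇒ ln z₀ = (ln z₁ − r·ln z₂)/(1 − r)
ln z₀ = (3.40120 − 0.93156×4.27667) / 0.06844 = -8.5149
z₀ = exp(-8.5149) = 0.0002005 m

z₀ ≈ 0.00020 m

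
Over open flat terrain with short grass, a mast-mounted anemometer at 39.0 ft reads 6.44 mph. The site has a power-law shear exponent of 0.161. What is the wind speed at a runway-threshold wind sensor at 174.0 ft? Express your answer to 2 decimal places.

Power-law profile: V₂ = V₁ · (z₂/z₁)^α
V₂ = 6.44 × (174.0/39.0)^0.161 = 6.44 × (4.4615)^0.161
    = 6.44 × 1.2722 = 8.1932 mph

8.19 mph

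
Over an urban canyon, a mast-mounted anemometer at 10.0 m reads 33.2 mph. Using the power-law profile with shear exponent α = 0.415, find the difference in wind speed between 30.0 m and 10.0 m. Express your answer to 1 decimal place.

Power law: V₂ = V₁ · (z₂/z₁)^α = 33.2 × (3.0000)^0.415 = 52.3773 mph
ΔV = 52.3773 − 33.2 = 19.1773 mph

19.2 mph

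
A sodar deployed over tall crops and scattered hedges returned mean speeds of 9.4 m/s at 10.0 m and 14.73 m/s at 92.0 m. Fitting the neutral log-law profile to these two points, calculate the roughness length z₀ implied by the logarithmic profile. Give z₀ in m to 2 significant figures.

z₀ ≈ 0.20 m

Log law: V(z) ∝ ln(z/z₀). With r = V₁/V₂ = 9.4/14.73 = 0.63815,
r · ln(z₂/z₀) = ln(z₁/z₀) ⇒ ln z₀ = (ln z₁ − r·ln z₂)/(1 − r)
ln z₀ = (2.30259 − 0.63815×4.52179) / 0.36185 = -1.6112
z₀ = exp(-1.6112) = 0.1996 m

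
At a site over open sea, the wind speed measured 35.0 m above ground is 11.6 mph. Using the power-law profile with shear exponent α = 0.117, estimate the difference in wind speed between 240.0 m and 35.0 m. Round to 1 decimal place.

Power law: V₂ = V₁ · (z₂/z₁)^α = 11.6 × (6.8571)^0.117 = 14.5307 mph
ΔV = 14.5307 − 11.6 = 2.9307 mph

2.9 mph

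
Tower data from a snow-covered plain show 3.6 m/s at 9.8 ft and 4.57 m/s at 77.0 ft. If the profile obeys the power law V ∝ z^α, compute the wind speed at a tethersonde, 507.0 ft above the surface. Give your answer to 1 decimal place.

First find α: α = ln(V₂/V₁)/ln(z₂/z₁) = ln(4.57/3.6)/ln(77.0/9.8) = 0.23858/2.06142 = 0.1157
Extrapolate from 77.0 ft to 507.0 ft: V₃ = 4.57 × (507.0/77.0)^0.1157 = 4.57 × 1.2437 = 5.6839 m/s

5.7 m/s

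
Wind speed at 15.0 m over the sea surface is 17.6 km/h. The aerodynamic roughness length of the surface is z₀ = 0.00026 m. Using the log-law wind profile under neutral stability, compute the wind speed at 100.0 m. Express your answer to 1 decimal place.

Log law: V(z) ∝ ln(z/z₀), so V₂/V₁ = ln(z₂/z₀) / ln(z₁/z₀).
ln(100.0/0.00026) = 12.8600, ln(15.0/0.00026) = 10.9629
V₂ = 17.6 × 12.8600/10.9629 = 17.6 × 1.1730 = 20.6457 km/h

20.6 km/h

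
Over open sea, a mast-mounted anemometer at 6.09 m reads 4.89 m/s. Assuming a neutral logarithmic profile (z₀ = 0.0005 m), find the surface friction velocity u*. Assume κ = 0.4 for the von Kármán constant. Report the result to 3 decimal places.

Log law: V(z) = (u*/κ) · ln(z/z₀) ⇒ u* = κ · V / ln(z/z₀)
u* = 0.4 × 4.89 / ln(6.09/0.0005) = 0.4 × 4.89 / 9.4076
   = 1.9560 / 9.4076 = 0.2079 m/s

u* ≈ 0.208 m/s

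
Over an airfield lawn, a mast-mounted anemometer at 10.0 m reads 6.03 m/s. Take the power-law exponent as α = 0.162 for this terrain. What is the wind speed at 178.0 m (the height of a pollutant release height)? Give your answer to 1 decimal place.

Power-law profile: V₂ = V₁ · (z₂/z₁)^α
V₂ = 6.03 × (178.0/10.0)^0.162 = 6.03 × (17.8000)^0.162
    = 6.03 × 1.5943 = 9.6136 m/s

9.6 m/s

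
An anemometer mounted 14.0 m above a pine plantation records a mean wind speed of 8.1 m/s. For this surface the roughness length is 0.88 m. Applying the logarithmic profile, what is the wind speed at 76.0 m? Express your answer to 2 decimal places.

Log law: V(z) ∝ ln(z/z₀), so V₂/V₁ = ln(z₂/z₀) / ln(z₁/z₀).
ln(76.0/0.88) = 4.4586, ln(14.0/0.88) = 2.7669
V₂ = 8.1 × 4.4586/2.7669 = 8.1 × 1.6114 = 13.0523 m/s

13.05 m/s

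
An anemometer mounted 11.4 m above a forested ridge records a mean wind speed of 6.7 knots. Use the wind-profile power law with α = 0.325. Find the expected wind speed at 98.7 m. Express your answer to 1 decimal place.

Power-law profile: V₂ = V₁ · (z₂/z₁)^α
V₂ = 6.7 × (98.7/11.4)^0.325 = 6.7 × (8.6579)^0.325
    = 6.7 × 2.0168 = 13.5124 knots

13.5 knots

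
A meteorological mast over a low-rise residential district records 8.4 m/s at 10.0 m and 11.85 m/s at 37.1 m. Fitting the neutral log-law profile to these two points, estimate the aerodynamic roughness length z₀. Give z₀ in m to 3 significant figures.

z₀ ≈ 0.411 m

Log law: V(z) ∝ ln(z/z₀). With r = V₁/V₂ = 8.4/11.85 = 0.70886,
r · ln(z₂/z₀) = ln(z₁/z₀) ⇒ ln z₀ = (ln z₁ − r·ln z₂)/(1 − r)
ln z₀ = (2.30259 − 0.70886×3.61362) / 0.29114 = -0.8895
z₀ = exp(-0.8895) = 0.4109 m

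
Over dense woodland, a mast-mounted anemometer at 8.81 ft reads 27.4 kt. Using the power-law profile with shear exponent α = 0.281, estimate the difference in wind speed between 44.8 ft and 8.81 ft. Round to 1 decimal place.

15.9 kt

Power law: V₂ = V₁ · (z₂/z₁)^α = 27.4 × (5.0851)^0.281 = 43.2734 kt
ΔV = 43.2734 − 27.4 = 15.8734 kt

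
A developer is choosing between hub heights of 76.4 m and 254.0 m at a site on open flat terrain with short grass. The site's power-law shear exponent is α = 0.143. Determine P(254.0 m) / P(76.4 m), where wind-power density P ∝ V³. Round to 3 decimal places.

Speed ratio: V_B/V_A = (z_B/z_A)^α = (254.0/76.4)^0.143 = (3.3246)^0.143 = 1.18743
Power-density ratio: P_B/P_A = (V_B/V_A)³ = (1.18743)³ = 1.67427

1.674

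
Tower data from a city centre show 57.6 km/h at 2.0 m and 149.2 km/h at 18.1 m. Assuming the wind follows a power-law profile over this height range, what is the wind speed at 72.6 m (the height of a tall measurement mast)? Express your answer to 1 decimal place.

271.9 km/h

First find α: α = ln(V₂/V₁)/ln(z₂/z₁) = ln(149.2/57.6)/ln(18.1/2.0) = 0.95177/2.20276 = 0.4321
Extrapolate from 18.1 m to 72.6 m: V₃ = 149.2 × (72.6/18.1)^0.4321 = 149.2 × 1.8224 = 271.9087 km/h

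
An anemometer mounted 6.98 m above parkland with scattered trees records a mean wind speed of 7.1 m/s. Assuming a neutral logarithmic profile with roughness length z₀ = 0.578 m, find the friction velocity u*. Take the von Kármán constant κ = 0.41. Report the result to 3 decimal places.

u* ≈ 1.168 m/s

Log law: V(z) = (u*/κ) · ln(z/z₀) ⇒ u* = κ · V / ln(z/z₀)
u* = 0.41 × 7.1 / ln(6.98/0.578) = 0.41 × 7.1 / 2.4912
   = 2.9110 / 2.4912 = 1.1685 m/s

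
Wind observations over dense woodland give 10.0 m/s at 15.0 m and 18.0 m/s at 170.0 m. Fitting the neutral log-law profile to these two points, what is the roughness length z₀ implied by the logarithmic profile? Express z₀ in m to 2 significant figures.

z₀ ≈ 0.72 m

Log law: V(z) ∝ ln(z/z₀). With r = V₁/V₂ = 10.0/18.0 = 0.55556,
r · ln(z₂/z₀) = ln(z₁/z₀) ⇒ ln z₀ = (ln z₁ − r·ln z₂)/(1 − r)
ln z₀ = (2.70805 − 0.55556×5.13580) / 0.44444 = -0.3266
z₀ = exp(-0.3266) = 0.7213 m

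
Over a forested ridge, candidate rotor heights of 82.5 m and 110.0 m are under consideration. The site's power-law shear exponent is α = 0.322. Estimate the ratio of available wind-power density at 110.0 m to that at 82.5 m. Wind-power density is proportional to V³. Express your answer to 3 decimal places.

1.320

Speed ratio: V_B/V_A = (z_B/z_A)^α = (110.0/82.5)^0.322 = (1.3333)^0.322 = 1.09706
Power-density ratio: P_B/P_A = (V_B/V_A)³ = (1.09706)³ = 1.32036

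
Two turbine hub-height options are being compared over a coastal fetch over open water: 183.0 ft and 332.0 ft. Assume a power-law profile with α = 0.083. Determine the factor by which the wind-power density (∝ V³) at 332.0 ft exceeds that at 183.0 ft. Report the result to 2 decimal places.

Speed ratio: V_B/V_A = (z_B/z_A)^α = (332.0/183.0)^0.083 = (1.8142)^0.083 = 1.05068
Power-density ratio: P_B/P_A = (V_B/V_A)³ = (1.05068)³ = 1.15988

1.16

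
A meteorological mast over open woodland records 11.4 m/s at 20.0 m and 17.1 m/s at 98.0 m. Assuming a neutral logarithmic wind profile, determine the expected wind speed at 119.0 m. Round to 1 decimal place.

Log law: V ∝ ln(z/z₀). From the pair, with r = V₁/V₂ = 0.66667,
ln z₀ = (ln z₁ − r·ln z₂)/(1 − r) = (2.9957 − 0.66667×4.5850)/0.33333 = -0.1827 → z₀ = 0.8330 m
V₃ = V₁ · ln(z₃/z₀)/ln(z₁/z₀) = 11.4 × 4.9619/3.1785 = 17.7964 m/s

17.8 m/s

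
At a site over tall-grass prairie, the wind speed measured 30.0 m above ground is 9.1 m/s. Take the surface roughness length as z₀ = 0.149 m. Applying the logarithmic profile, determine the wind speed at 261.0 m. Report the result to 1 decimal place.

Log law: V(z) ∝ ln(z/z₀), so V₂/V₁ = ln(z₂/z₀) / ln(z₁/z₀).
ln(261.0/0.149) = 7.4683, ln(30.0/0.149) = 5.3050
V₂ = 9.1 × 7.4683/5.3050 = 9.1 × 1.4078 = 12.8109 m/s

12.8 m/s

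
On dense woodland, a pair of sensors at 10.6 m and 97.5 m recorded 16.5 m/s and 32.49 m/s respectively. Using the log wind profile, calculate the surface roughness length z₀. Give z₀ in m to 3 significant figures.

z₀ ≈ 1.07 m

Log law: V(z) ∝ ln(z/z₀). With r = V₁/V₂ = 16.5/32.49 = 0.50785,
r · ln(z₂/z₀) = ln(z₁/z₀) ⇒ ln z₀ = (ln z₁ − r·ln z₂)/(1 − r)
ln z₀ = (2.36085 − 0.50785×4.57985) / 0.49215 = 0.0711
z₀ = exp(0.0711) = 1.074 m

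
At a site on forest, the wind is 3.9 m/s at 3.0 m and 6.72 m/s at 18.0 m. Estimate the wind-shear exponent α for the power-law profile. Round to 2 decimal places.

α ≈ 0.30

Power law: V₂/V₁ = (z₂/z₁)^α ⇒ α = ln(V₂/V₁) / ln(z₂/z₁)
α = ln(6.72/3.9) / ln(18.0/3.0) = ln(1.7231) / ln(6.0000)
  = 0.54411 / 1.79176 = 0.30367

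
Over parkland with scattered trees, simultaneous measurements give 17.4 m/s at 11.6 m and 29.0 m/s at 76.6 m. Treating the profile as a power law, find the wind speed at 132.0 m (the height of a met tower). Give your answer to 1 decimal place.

First find α: α = ln(V₂/V₁)/ln(z₂/z₁) = ln(29.0/17.4)/ln(76.6/11.6) = 0.51083/1.88759 = 0.2706
Extrapolate from 76.6 m to 132.0 m: V₃ = 29.0 × (132.0/76.6)^0.2706 = 29.0 × 1.1587 = 33.6015 m/s

33.6 m/s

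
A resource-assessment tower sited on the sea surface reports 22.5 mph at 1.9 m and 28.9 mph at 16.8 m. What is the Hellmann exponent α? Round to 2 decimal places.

α ≈ 0.11

Power law: V₂/V₁ = (z₂/z₁)^α ⇒ α = ln(V₂/V₁) / ln(z₂/z₁)
α = ln(28.9/22.5) / ln(16.8/1.9) = ln(1.2844) / ln(8.8421)
  = 0.25033 / 2.17953 = 0.11485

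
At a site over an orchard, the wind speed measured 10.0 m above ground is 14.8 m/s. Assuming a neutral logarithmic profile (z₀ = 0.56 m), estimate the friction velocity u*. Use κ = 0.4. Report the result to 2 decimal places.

Log law: V(z) = (u*/κ) · ln(z/z₀) ⇒ u* = κ · V / ln(z/z₀)
u* = 0.4 × 14.8 / ln(10.0/0.56) = 0.4 × 14.8 / 2.8824
   = 5.9200 / 2.8824 = 2.0538 m/s

u* ≈ 2.05 m/s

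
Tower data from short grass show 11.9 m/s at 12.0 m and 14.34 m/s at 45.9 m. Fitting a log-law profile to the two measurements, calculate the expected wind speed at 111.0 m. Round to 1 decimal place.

15.9 m/s

Log law: V ∝ ln(z/z₀). From the pair, with r = V₁/V₂ = 0.82985,
ln z₀ = (ln z₁ − r·ln z₂)/(1 − r) = (2.4849 − 0.82985×3.8265)/0.17015 = -4.0579 → z₀ = 0.01728 m
V₃ = V₁ · ln(z₃/z₀)/ln(z₁/z₀) = 11.9 × 8.7675/6.5428 = 15.9461 m/s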